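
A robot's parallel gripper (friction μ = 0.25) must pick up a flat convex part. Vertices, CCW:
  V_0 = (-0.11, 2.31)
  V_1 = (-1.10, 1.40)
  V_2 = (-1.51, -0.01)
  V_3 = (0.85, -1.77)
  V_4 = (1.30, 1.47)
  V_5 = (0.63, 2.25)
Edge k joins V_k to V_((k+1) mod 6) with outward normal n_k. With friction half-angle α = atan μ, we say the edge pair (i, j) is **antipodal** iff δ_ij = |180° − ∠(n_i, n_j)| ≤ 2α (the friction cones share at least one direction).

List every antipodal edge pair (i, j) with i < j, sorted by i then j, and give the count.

α = atan 0.25 = 14.04°;  2α = 28.07°
n_0 = (-0.6767, +0.7362)
n_1 = (-0.9602, +0.2792)
n_2 = (-0.5978, -0.8016)
n_3 = (+0.9905, -0.1376)
n_4 = (+0.7586, +0.6516)
n_5 = (+0.0808, +0.9967)
  (0,1): δ = 148.80°  ·
  (0,2): δ = 79.30°  ·
  (0,3): δ = 39.50°  ·
  (0,4): δ = 88.07°  ·
  (0,5): δ = 132.78°  ·
  (1,2): δ = 110.50°  ·
  (1,3): δ = 8.31°  ✓
  (1,4): δ = 56.88°  ·
  (1,5): δ = 101.58°  ·
  (2,3): δ = 61.19°  ·
  (2,4): δ = 12.62°  ✓
  (2,5): δ = 32.08°  ·
  (3,4): δ = 131.43°  ·
  (3,5): δ = 86.73°  ·
  (4,5): δ = 135.30°  ·
antipodal pairs: 2

count = 2; pairs: (1,3), (2,4)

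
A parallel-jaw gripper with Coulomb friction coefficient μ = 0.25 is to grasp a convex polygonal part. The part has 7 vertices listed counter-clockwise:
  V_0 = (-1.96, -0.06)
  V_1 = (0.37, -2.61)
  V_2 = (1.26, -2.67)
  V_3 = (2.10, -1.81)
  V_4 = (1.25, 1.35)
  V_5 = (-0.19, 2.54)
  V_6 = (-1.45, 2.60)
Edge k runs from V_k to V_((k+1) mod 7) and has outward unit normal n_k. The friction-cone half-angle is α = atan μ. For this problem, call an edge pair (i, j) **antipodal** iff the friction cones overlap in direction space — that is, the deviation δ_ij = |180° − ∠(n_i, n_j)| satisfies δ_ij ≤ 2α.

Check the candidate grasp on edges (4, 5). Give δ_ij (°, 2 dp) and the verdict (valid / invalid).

α = atan 0.25 = 14.04°;  2α = 28.07°
edge 4: e_4 = (-1.44, +1.19);  n_4 = (+0.6370, +0.7708)
edge 5: e_5 = (-1.26, +0.06);  n_5 = (+0.0476, +0.9989)
∠(n_4, n_5) = 36.84°
δ = |180° − 36.84°| = 143.16°
143.16° > 2α = 28.07°  →  invalid

δ = 143.16°, invalid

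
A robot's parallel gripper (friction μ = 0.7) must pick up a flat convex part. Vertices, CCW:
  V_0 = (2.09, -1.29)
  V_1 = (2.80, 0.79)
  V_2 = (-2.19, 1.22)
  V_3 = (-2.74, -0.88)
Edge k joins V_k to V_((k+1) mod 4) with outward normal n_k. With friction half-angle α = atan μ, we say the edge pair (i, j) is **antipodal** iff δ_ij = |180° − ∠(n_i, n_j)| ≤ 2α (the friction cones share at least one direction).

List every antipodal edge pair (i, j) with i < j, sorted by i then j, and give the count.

α = atan 0.7 = 34.99°;  2α = 69.98°
n_0 = (+0.9464, -0.3230)
n_1 = (+0.0859, +0.9963)
n_2 = (-0.9674, +0.2534)
n_3 = (-0.0846, -0.9964)
  (0,1): δ = 76.08°  ·
  (0,2): δ = 4.17°  ✓
  (0,3): δ = 104.00°  ·
  (1,2): δ = 99.75°  ·
  (1,3): δ = 0.07°  ✓
  (2,3): δ = 80.18°  ·
antipodal pairs: 2

count = 2; pairs: (0,2), (1,3)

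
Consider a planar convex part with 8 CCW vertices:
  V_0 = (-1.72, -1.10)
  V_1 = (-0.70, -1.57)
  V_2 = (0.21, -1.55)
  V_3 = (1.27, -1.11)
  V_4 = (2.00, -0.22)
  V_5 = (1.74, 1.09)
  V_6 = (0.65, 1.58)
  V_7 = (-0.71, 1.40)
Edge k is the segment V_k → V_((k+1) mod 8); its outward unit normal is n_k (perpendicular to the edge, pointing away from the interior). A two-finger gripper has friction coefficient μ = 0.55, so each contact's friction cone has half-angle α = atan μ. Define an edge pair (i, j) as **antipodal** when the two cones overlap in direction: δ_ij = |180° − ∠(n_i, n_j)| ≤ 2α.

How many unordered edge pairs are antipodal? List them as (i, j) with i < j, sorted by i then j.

α = atan 0.55 = 28.81°;  2α = 57.62°
n_0 = (-0.4185, -0.9082)
n_1 = (+0.0220, -0.9998)
n_2 = (+0.3834, -0.9236)
n_3 = (+0.7732, -0.6342)
n_4 = (+0.9809, +0.1947)
n_5 = (+0.4100, +0.9121)
n_6 = (-0.1312, +0.9914)
n_7 = (-0.9272, +0.3746)
  (0,1): δ = 154.00°  ·
  (0,2): δ = 132.72°  ·
  (0,3): δ = 104.62°  ·
  (0,4): δ = 54.03°  ✓
  (0,5): δ = 0.53°  ✓
  (0,6): δ = 32.28°  ✓
  (0,7): δ = 92.74°  ·
  (1,2): δ = 158.72°  ·
  (1,3): δ = 130.62°  ·
  (1,4): δ = 80.03°  ·
  (1,5): δ = 25.46°  ✓
  (1,6): δ = 6.28°  ✓
  (1,7): δ = 66.74°  ·
  (2,3): δ = 151.90°  ·
  (2,4): δ = 101.32°  ·
  (2,5): δ = 46.75°  ✓
  (2,6): δ = 15.00°  ✓
  (2,7): δ = 45.46°  ✓
  (3,4): δ = 129.41°  ·
  (3,5): δ = 74.85°  ·
  (3,6): δ = 43.10°  ✓
  (3,7): δ = 17.36°  ✓
  (4,5): δ = 125.43°  ·
  (4,6): δ = 93.69°  ·
  (4,7): δ = 33.22°  ✓
  (5,6): δ = 148.25°  ·
  (5,7): δ = 87.79°  ·
  (6,7): δ = 119.54°  ·
antipodal pairs: 11

count = 11; pairs: (0,4), (0,5), (0,6), (1,5), (1,6), (2,5), (2,6), (2,7), (3,6), (3,7), (4,7)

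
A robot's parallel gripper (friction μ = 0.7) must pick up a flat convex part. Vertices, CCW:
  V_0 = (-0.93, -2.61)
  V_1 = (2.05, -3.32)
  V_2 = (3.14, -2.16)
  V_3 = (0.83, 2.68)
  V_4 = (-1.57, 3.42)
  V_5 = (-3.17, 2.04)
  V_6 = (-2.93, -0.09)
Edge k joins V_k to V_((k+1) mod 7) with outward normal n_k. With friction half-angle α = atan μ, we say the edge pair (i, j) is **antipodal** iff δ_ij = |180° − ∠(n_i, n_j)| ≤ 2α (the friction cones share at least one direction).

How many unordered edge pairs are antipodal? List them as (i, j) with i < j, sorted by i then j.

count = 10; pairs: (0,2), (0,3), (0,4), (1,3), (1,4), (1,5), (2,5), (2,6), (3,5), (3,6)

α = atan 0.7 = 34.99°;  2α = 69.98°
n_0 = (-0.2318, -0.9728)
n_1 = (+0.7288, -0.6848)
n_2 = (+0.9025, +0.4307)
n_3 = (+0.2946, +0.9556)
n_4 = (-0.6531, +0.7572)
n_5 = (-0.9937, -0.1120)
n_6 = (-0.7833, -0.6217)
  (0,1): δ = 119.82°  ·
  (0,2): δ = 51.08°  ✓
  (0,3): δ = 3.74°  ✓
  (0,4): δ = 54.18°  ✓
  (0,5): δ = 109.83°  ·
  (0,6): δ = 141.84°  ·
  (1,2): δ = 111.27°  ·
  (1,3): δ = 63.92°  ✓
  (1,4): δ = 6.00°  ✓
  (1,5): δ = 49.65°  ✓
  (1,6): δ = 81.66°  ·
  (2,3): δ = 132.65°  ·
  (2,4): δ = 74.74°  ·
  (2,5): δ = 19.09°  ✓
  (2,6): δ = 12.92°  ✓
  (3,4): δ = 122.09°  ·
  (3,5): δ = 66.43°  ✓
  (3,6): δ = 34.43°  ✓
  (4,5): δ = 124.35°  ·
  (4,6): δ = 92.34°  ·
  (5,6): δ = 147.99°  ·
antipodal pairs: 10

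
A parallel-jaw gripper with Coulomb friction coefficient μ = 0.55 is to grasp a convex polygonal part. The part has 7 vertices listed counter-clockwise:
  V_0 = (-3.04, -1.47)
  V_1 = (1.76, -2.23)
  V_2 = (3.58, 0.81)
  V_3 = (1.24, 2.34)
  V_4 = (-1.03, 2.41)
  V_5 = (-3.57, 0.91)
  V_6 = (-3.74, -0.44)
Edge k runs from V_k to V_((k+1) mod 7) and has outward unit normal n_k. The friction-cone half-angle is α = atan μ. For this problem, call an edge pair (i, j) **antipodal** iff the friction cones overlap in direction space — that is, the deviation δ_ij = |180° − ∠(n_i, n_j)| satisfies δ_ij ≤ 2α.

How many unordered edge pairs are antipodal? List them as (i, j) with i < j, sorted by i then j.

count = 7; pairs: (0,2), (0,3), (0,4), (1,4), (1,5), (2,6), (3,6)

α = atan 0.55 = 28.81°;  2α = 57.62°
n_0 = (-0.1564, -0.9877)
n_1 = (+0.8580, -0.5137)
n_2 = (+0.5472, +0.8370)
n_3 = (+0.0308, +0.9995)
n_4 = (-0.5085, +0.8611)
n_5 = (-0.9922, +0.1249)
n_6 = (-0.8271, -0.5621)
  (0,1): δ = 111.91°  ·
  (0,2): δ = 24.18°  ✓
  (0,3): δ = 7.23°  ✓
  (0,4): δ = 39.56°  ✓
  (0,5): δ = 91.82°  ·
  (0,6): δ = 133.20°  ·
  (1,2): δ = 92.27°  ·
  (1,3): δ = 60.86°  ·
  (1,4): δ = 28.53°  ✓
  (1,5): δ = 23.73°  ✓
  (1,6): δ = 65.11°  ·
  (2,3): δ = 148.59°  ·
  (2,4): δ = 116.26°  ·
  (2,5): δ = 64.00°  ·
  (2,6): δ = 22.62°  ✓
  (3,4): δ = 147.67°  ·
  (3,5): δ = 95.41°  ·
  (3,6): δ = 54.03°  ✓
  (4,5): δ = 127.74°  ·
  (4,6): δ = 86.36°  ·
  (5,6): δ = 138.62°  ·
antipodal pairs: 7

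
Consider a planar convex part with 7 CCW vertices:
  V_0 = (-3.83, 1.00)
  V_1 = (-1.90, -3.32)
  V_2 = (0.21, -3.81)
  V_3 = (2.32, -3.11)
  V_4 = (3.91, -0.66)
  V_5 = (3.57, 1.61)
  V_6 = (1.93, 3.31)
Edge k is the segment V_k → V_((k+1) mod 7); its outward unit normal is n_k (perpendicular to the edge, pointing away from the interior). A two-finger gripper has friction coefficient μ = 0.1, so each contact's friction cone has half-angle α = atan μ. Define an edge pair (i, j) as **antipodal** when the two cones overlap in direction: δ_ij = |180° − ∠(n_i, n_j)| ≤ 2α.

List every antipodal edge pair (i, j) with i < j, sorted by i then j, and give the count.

α = atan 0.1 = 5.71°;  2α = 11.42°
n_0 = (-0.9130, -0.4079)
n_1 = (-0.2262, -0.9741)
n_2 = (+0.3149, -0.9491)
n_3 = (+0.8388, -0.5444)
n_4 = (+0.9890, +0.1481)
n_5 = (+0.7197, +0.6943)
n_6 = (-0.3722, +0.9281)
  (0,1): δ = 127.15°  ·
  (0,2): δ = 95.72°  ·
  (0,3): δ = 57.06°  ·
  (0,4): δ = 15.55°  ·
  (0,5): δ = 19.90°  ·
  (0,6): δ = 87.78°  ·
  (1,2): δ = 148.57°  ·
  (1,3): δ = 109.91°  ·
  (1,4): δ = 68.41°  ·
  (1,5): δ = 32.96°  ·
  (1,6): δ = 34.93°  ·
  (2,3): δ = 141.34°  ·
  (2,4): δ = 99.84°  ·
  (2,5): δ = 64.38°  ·
  (2,6): δ = 3.50°  ✓
  (3,4): δ = 138.50°  ·
  (3,5): δ = 103.05°  ·
  (3,6): δ = 35.16°  ·
  (4,5): δ = 144.55°  ·
  (4,6): δ = 76.67°  ·
  (5,6): δ = 112.12°  ·
antipodal pairs: 1

count = 1; pairs: (2,6)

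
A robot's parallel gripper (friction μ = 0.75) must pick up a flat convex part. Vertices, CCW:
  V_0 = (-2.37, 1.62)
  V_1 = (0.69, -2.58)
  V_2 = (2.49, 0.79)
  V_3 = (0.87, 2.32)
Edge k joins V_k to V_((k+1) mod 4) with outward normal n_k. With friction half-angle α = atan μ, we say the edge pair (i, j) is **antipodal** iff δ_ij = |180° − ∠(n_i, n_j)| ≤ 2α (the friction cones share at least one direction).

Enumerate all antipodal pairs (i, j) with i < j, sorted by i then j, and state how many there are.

α = atan 0.75 = 36.87°;  2α = 73.74°
n_0 = (-0.8082, -0.5889)
n_1 = (+0.8821, -0.4711)
n_2 = (+0.6866, +0.7270)
n_3 = (-0.2112, +0.9774)
  (0,1): δ = 64.18°  ✓
  (0,2): δ = 10.56°  ✓
  (0,3): δ = 66.12°  ✓
  (1,2): δ = 105.26°  ·
  (1,3): δ = 49.70°  ✓
  (2,3): δ = 124.45°  ·
antipodal pairs: 4

count = 4; pairs: (0,1), (0,2), (0,3), (1,3)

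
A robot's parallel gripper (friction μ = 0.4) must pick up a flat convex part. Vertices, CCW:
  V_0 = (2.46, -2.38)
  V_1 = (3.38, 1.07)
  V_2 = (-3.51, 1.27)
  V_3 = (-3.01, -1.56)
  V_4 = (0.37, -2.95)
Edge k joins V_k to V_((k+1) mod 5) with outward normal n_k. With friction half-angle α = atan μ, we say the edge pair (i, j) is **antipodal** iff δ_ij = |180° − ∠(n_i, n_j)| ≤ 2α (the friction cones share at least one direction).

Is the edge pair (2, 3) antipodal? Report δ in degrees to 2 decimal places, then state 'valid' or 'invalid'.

α = atan 0.4 = 21.80°;  2α = 43.60°
edge 2: e_2 = (+0.50, -2.83);  n_2 = (-0.9847, -0.1740)
edge 3: e_3 = (+3.38, -1.39);  n_3 = (-0.3803, -0.9248)
∠(n_2, n_3) = 57.63°
δ = |180° − 57.63°| = 122.37°
122.37° > 2α = 43.60°  →  invalid

δ = 122.37°, invalid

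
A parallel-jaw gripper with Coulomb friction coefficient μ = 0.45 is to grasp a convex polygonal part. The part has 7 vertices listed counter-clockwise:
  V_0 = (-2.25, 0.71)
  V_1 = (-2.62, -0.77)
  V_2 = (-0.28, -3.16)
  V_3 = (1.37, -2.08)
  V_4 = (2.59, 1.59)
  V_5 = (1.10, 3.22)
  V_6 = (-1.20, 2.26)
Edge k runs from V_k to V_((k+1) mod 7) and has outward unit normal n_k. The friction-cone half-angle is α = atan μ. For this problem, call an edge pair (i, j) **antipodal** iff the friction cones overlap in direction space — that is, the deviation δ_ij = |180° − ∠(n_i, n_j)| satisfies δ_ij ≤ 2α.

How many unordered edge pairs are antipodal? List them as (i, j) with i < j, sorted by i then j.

count = 6; pairs: (0,2), (0,3), (1,4), (2,5), (2,6), (3,6)

α = atan 0.45 = 24.23°;  2α = 48.46°
n_0 = (-0.9701, +0.2425)
n_1 = (-0.7145, -0.6996)
n_2 = (+0.5477, -0.8367)
n_3 = (+0.9489, -0.3155)
n_4 = (+0.7381, +0.6747)
n_5 = (-0.3852, +0.9228)
n_6 = (-0.8279, +0.5608)
  (0,1): δ = 121.57°  ·
  (0,2): δ = 42.76°  ✓
  (0,3): δ = 4.35°  ✓
  (0,4): δ = 56.47°  ·
  (0,5): δ = 126.69°  ·
  (0,6): δ = 159.92°  ·
  (1,2): δ = 101.19°  ·
  (1,3): δ = 62.78°  ·
  (1,4): δ = 1.96°  ✓
  (1,5): δ = 68.26°  ·
  (1,6): δ = 101.49°  ·
  (2,3): δ = 141.59°  ·
  (2,4): δ = 80.78°  ·
  (2,5): δ = 10.55°  ✓
  (2,6): δ = 22.68°  ✓
  (3,4): δ = 119.18°  ·
  (3,5): δ = 48.96°  ·
  (3,6): δ = 15.73°  ✓
  (4,5): δ = 109.78°  ·
  (4,6): δ = 76.55°  ·
  (5,6): δ = 146.77°  ·
antipodal pairs: 6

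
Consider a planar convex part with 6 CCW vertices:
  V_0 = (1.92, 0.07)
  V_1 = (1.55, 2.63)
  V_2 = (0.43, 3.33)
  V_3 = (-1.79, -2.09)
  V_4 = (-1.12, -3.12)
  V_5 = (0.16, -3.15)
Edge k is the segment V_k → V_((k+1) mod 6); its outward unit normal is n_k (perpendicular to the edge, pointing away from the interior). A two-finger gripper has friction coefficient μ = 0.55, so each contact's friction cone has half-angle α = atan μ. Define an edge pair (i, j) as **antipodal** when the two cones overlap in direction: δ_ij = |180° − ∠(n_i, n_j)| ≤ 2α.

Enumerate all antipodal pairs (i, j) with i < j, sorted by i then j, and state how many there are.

count = 5; pairs: (0,2), (0,3), (1,3), (1,4), (2,5)

α = atan 0.55 = 28.81°;  2α = 57.62°
n_0 = (+0.9897, +0.1430)
n_1 = (+0.5300, +0.8480)
n_2 = (-0.9254, +0.3790)
n_3 = (-0.8383, -0.5453)
n_4 = (-0.0234, -0.9997)
n_5 = (+0.8775, -0.4796)
  (0,1): δ = 130.23°  ·
  (0,2): δ = 30.50°  ✓
  (0,3): δ = 24.82°  ✓
  (0,4): δ = 80.43°  ·
  (0,5): δ = 143.12°  ·
  (1,2): δ = 80.27°  ·
  (1,3): δ = 24.95°  ✓
  (1,4): δ = 30.66°  ✓
  (1,5): δ = 93.35°  ·
  (2,3): δ = 124.68°  ·
  (2,4): δ = 69.07°  ·
  (2,5): δ = 6.39°  ✓
  (3,4): δ = 124.39°  ·
  (3,5): δ = 61.70°  ·
  (4,5): δ = 117.32°  ·
antipodal pairs: 5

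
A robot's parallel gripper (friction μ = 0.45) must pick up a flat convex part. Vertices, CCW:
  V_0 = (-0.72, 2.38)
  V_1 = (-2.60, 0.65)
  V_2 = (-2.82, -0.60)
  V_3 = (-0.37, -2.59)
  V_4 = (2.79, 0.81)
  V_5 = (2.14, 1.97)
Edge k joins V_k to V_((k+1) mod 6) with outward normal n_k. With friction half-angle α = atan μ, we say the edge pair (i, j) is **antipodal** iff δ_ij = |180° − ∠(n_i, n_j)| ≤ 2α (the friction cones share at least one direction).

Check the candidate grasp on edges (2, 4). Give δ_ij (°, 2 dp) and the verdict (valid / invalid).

δ = 21.65°, valid

α = atan 0.45 = 24.23°;  2α = 48.46°
edge 2: e_2 = (+2.45, -1.99);  n_2 = (-0.6305, -0.7762)
edge 4: e_4 = (-0.65, +1.16);  n_4 = (+0.8724, +0.4888)
∠(n_2, n_4) = 158.35°
δ = |180° − 158.35°| = 21.65°
21.65° ≤ 2α = 48.46°  →  valid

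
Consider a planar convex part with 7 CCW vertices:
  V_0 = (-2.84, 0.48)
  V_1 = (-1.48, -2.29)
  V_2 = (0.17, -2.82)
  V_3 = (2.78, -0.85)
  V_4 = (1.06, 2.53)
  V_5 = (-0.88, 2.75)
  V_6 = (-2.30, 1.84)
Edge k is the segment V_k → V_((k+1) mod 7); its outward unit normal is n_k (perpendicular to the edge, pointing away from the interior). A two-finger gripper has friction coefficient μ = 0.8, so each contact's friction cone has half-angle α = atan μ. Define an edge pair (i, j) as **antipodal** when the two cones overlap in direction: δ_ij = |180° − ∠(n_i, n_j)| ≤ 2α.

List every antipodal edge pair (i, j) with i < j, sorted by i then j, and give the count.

α = atan 0.8 = 38.66°;  2α = 77.32°
n_0 = (-0.8976, -0.4407)
n_1 = (-0.3058, -0.9521)
n_2 = (+0.6024, -0.7982)
n_3 = (+0.8912, +0.4535)
n_4 = (+0.1127, +0.9936)
n_5 = (-0.5396, +0.8419)
n_6 = (-0.9294, +0.3690)
  (0,1): δ = 133.96°  ·
  (0,2): δ = 79.10°  ·
  (0,3): δ = 0.82°  ✓
  (0,4): δ = 57.38°  ✓
  (0,5): δ = 96.50°  ·
  (0,6): δ = 132.19°  ·
  (1,2): δ = 125.15°  ·
  (1,3): δ = 45.22°  ✓
  (1,4): δ = 11.34°  ✓
  (1,5): δ = 50.46°  ✓
  (1,6): δ = 86.15°  ·
  (2,3): δ = 100.07°  ·
  (2,4): δ = 43.51°  ✓
  (2,5): δ = 4.39°  ✓
  (2,6): δ = 31.30°  ✓
  (3,4): δ = 123.44°  ·
  (3,5): δ = 84.32°  ·
  (3,6): δ = 48.63°  ✓
  (4,5): δ = 140.88°  ·
  (4,6): δ = 105.19°  ·
  (5,6): δ = 144.31°  ·
antipodal pairs: 9

count = 9; pairs: (0,3), (0,4), (1,3), (1,4), (1,5), (2,4), (2,5), (2,6), (3,6)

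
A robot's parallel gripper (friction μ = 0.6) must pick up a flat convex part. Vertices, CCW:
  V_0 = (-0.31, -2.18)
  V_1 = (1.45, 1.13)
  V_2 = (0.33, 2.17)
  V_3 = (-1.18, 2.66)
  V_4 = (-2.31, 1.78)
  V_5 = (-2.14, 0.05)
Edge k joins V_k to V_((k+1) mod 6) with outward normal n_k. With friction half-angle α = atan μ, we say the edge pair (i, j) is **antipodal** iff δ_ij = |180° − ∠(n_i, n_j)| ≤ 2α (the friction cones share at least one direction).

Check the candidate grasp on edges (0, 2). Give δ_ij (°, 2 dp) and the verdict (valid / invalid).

α = atan 0.6 = 30.96°;  2α = 61.93°
edge 0: e_0 = (+1.76, +3.31);  n_0 = (+0.8829, -0.4695)
edge 2: e_2 = (-1.51, +0.49);  n_2 = (+0.3087, +0.9512)
∠(n_0, n_2) = 100.02°
δ = |180° − 100.02°| = 79.98°
79.98° > 2α = 61.93°  →  invalid

δ = 79.98°, invalid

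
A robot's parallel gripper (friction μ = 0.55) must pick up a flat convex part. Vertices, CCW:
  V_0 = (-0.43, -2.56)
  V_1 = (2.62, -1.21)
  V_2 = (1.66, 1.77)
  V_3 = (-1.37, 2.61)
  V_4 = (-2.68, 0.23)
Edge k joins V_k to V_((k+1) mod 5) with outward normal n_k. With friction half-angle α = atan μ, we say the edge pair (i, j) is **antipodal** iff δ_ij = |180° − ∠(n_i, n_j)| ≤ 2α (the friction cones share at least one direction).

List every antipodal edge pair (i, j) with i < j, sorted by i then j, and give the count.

α = atan 0.55 = 28.81°;  2α = 57.62°
n_0 = (+0.4047, -0.9144)
n_1 = (+0.9518, +0.3066)
n_2 = (+0.2672, +0.9637)
n_3 = (-0.8761, +0.4822)
n_4 = (-0.7784, -0.6278)
  (0,1): δ = 96.02°  ·
  (0,2): δ = 39.37°  ✓
  (0,3): δ = 37.30°  ✓
  (0,4): δ = 105.01°  ·
  (1,2): δ = 123.35°  ·
  (1,3): δ = 46.69°  ✓
  (1,4): δ = 21.03°  ✓
  (2,3): δ = 103.33°  ·
  (2,4): δ = 35.62°  ✓
  (3,4): δ = 112.29°  ·
antipodal pairs: 5

count = 5; pairs: (0,2), (0,3), (1,3), (1,4), (2,4)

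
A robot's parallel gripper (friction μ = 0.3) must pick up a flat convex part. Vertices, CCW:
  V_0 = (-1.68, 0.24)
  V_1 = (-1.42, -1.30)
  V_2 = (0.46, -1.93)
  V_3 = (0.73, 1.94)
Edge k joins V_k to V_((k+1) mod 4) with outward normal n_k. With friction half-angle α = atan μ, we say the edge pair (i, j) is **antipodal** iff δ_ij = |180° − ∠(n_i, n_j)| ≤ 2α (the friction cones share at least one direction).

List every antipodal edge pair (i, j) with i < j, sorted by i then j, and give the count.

α = atan 0.3 = 16.70°;  2α = 33.40°
n_0 = (-0.9860, -0.1665)
n_1 = (-0.3177, -0.9482)
n_2 = (+0.9976, -0.0696)
n_3 = (-0.5764, +0.8172)
  (0,1): δ = 118.11°  ·
  (0,2): δ = 13.57°  ✓
  (0,3): δ = 115.62°  ·
  (1,2): δ = 75.46°  ·
  (1,3): δ = 53.73°  ·
  (2,3): δ = 50.81°  ·
antipodal pairs: 1

count = 1; pairs: (0,2)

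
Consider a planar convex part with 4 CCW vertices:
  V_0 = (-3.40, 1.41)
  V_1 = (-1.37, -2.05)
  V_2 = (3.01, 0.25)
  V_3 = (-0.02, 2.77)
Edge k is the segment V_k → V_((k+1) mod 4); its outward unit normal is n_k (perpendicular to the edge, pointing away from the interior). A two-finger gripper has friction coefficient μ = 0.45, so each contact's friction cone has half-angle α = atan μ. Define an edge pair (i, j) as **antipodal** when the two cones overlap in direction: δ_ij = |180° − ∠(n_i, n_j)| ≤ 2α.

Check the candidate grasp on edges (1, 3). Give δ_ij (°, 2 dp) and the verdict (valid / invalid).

δ = 5.79°, valid

α = atan 0.45 = 24.23°;  2α = 48.46°
edge 1: e_1 = (+4.38, +2.30);  n_1 = (+0.4649, -0.8854)
edge 3: e_3 = (-3.38, -1.36);  n_3 = (-0.3733, +0.9277)
∠(n_1, n_3) = 174.21°
δ = |180° − 174.21°| = 5.79°
5.79° ≤ 2α = 48.46°  →  valid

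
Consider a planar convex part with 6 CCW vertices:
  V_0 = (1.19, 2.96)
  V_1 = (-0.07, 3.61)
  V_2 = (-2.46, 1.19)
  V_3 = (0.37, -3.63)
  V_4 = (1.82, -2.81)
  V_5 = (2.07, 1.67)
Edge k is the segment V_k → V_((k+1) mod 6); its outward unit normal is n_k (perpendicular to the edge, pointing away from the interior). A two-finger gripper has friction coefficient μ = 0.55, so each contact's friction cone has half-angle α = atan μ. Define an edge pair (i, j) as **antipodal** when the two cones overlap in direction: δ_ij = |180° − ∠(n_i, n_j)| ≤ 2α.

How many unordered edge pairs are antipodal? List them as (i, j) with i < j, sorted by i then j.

α = atan 0.55 = 28.81°;  2α = 57.62°
n_0 = (+0.4585, +0.8887)
n_1 = (-0.7115, +0.7027)
n_2 = (-0.8623, -0.5063)
n_3 = (+0.4923, -0.8705)
n_4 = (+0.9984, -0.0557)
n_5 = (+0.8261, +0.5635)
  (0,1): δ = 107.35°  ·
  (0,2): δ = 32.29°  ✓
  (0,3): δ = 56.78°  ✓
  (0,4): δ = 114.09°  ·
  (0,5): δ = 151.59°  ·
  (1,2): δ = 104.94°  ·
  (1,3): δ = 15.87°  ✓
  (1,4): δ = 41.45°  ✓
  (1,5): δ = 78.94°  ·
  (2,3): δ = 90.93°  ·
  (2,4): δ = 33.61°  ✓
  (2,5): δ = 3.88°  ✓
  (3,4): δ = 122.68°  ·
  (3,5): δ = 85.19°  ·
  (4,5): δ = 142.51°  ·
antipodal pairs: 6

count = 6; pairs: (0,2), (0,3), (1,3), (1,4), (2,4), (2,5)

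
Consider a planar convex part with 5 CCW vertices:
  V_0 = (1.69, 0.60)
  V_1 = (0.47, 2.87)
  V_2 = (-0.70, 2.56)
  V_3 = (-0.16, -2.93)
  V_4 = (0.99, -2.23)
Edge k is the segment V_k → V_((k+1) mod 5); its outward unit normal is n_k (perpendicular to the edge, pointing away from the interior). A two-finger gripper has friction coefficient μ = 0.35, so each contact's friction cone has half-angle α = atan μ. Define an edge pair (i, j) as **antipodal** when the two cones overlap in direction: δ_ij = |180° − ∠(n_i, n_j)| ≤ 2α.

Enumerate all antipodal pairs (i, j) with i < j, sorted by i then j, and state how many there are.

count = 3; pairs: (0,2), (1,3), (2,4)

α = atan 0.35 = 19.29°;  2α = 38.58°
n_0 = (+0.8808, +0.4734)
n_1 = (-0.2561, +0.9666)
n_2 = (-0.9952, -0.0979)
n_3 = (+0.5199, -0.8542)
n_4 = (+0.9707, -0.2401)
  (0,1): δ = 103.42°  ·
  (0,2): δ = 22.64°  ✓
  (0,3): δ = 93.07°  ·
  (0,4): δ = 137.85°  ·
  (1,2): δ = 99.22°  ·
  (1,3): δ = 16.49°  ✓
  (1,4): δ = 61.27°  ·
  (2,3): δ = 64.29°  ·
  (2,4): δ = 19.51°  ✓
  (3,4): δ = 135.22°  ·
antipodal pairs: 3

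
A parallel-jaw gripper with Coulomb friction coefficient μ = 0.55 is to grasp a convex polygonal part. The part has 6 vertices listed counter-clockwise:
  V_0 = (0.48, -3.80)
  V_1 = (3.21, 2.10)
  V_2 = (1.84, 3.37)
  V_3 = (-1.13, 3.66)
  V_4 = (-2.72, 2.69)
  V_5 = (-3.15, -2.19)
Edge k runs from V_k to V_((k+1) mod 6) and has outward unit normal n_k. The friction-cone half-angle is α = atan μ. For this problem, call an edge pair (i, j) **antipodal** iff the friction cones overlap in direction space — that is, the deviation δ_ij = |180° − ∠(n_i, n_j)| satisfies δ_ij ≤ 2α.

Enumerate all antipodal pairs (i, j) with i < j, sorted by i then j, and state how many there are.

count = 6; pairs: (0,3), (0,4), (1,4), (1,5), (2,5), (3,5)

α = atan 0.55 = 28.81°;  2α = 57.62°
n_0 = (+0.9076, -0.4199)
n_1 = (+0.6798, +0.7334)
n_2 = (+0.0972, +0.9953)
n_3 = (-0.5208, +0.8537)
n_4 = (-0.9961, +0.0878)
n_5 = (-0.4054, -0.9141)
  (0,1): δ = 108.00°  ·
  (0,2): δ = 70.75°  ·
  (0,3): δ = 33.78°  ✓
  (0,4): δ = 19.79°  ✓
  (0,5): δ = 90.91°  ·
  (1,2): δ = 142.75°  ·
  (1,3): δ = 105.78°  ·
  (1,4): δ = 52.20°  ✓
  (1,5): δ = 18.91°  ✓
  (2,3): δ = 143.04°  ·
  (2,4): δ = 89.46°  ·
  (2,5): δ = 18.34°  ✓
  (3,4): δ = 126.42°  ·
  (3,5): δ = 55.30°  ✓
  (4,5): δ = 108.88°  ·
antipodal pairs: 6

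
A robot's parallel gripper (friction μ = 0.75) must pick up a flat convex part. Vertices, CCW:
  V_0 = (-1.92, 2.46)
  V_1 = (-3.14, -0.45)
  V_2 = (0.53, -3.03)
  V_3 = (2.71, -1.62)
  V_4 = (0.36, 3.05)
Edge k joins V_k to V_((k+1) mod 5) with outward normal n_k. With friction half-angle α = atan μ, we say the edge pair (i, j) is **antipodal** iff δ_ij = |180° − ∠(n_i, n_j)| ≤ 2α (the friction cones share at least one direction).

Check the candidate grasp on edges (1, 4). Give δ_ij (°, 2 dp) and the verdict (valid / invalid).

δ = 49.62°, valid

α = atan 0.75 = 36.87°;  2α = 73.74°
edge 1: e_1 = (+3.67, -2.58);  n_1 = (-0.5751, -0.8181)
edge 4: e_4 = (-2.28, -0.59);  n_4 = (-0.2505, +0.9681)
∠(n_1, n_4) = 130.38°
δ = |180° − 130.38°| = 49.62°
49.62° ≤ 2α = 73.74°  →  valid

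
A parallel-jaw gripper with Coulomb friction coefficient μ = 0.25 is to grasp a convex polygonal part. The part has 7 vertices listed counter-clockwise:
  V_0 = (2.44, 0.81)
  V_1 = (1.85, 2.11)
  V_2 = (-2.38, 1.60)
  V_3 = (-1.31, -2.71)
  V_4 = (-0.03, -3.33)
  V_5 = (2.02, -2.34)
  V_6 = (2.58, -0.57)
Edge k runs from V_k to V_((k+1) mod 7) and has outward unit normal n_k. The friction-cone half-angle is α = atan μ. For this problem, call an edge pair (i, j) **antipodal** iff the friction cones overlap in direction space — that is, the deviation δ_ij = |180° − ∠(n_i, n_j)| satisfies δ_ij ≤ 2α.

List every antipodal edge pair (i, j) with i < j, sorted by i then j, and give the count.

count = 3; pairs: (0,2), (1,4), (2,6)

α = atan 0.25 = 14.04°;  2α = 28.07°
n_0 = (+0.9106, +0.4133)
n_1 = (-0.1197, +0.9928)
n_2 = (-0.9705, -0.2409)
n_3 = (-0.4359, -0.9000)
n_4 = (+0.4349, -0.9005)
n_5 = (+0.9534, -0.3016)
n_6 = (+0.9949, +0.1009)
  (0,1): δ = 107.54°  ·
  (0,2): δ = 10.47°  ✓
  (0,3): δ = 39.74°  ·
  (0,4): δ = 91.37°  ·
  (0,5): δ = 138.03°  ·
  (0,6): δ = 161.38°  ·
  (1,2): δ = 82.93°  ·
  (1,3): δ = 32.72°  ·
  (1,4): δ = 18.90°  ✓
  (1,5): δ = 65.57°  ·
  (1,6): δ = 88.92°  ·
  (2,3): δ = 129.79°  ·
  (2,4): δ = 78.17°  ·
  (2,5): δ = 31.50°  ·
  (2,6): δ = 8.15°  ✓
  (3,4): δ = 128.38°  ·
  (3,5): δ = 81.71°  ·
  (3,6): δ = 58.36°  ·
  (4,5): δ = 133.33°  ·
  (4,6): δ = 109.98°  ·
  (5,6): δ = 156.65°  ·
antipodal pairs: 3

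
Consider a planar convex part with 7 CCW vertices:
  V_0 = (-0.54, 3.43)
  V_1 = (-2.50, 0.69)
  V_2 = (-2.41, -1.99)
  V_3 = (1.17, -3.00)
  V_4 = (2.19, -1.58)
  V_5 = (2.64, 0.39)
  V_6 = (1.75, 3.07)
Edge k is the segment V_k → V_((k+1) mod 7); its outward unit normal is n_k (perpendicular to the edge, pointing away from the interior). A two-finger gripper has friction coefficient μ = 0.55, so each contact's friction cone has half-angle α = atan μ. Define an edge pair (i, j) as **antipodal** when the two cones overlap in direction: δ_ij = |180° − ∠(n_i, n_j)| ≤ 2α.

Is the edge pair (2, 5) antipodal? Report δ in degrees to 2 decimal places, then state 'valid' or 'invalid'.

δ = 55.87°, valid

α = atan 0.55 = 28.81°;  2α = 57.62°
edge 2: e_2 = (+3.58, -1.01);  n_2 = (-0.2715, -0.9624)
edge 5: e_5 = (-0.89, +2.68);  n_5 = (+0.9490, +0.3152)
∠(n_2, n_5) = 124.13°
δ = |180° − 124.13°| = 55.87°
55.87° ≤ 2α = 57.62°  →  valid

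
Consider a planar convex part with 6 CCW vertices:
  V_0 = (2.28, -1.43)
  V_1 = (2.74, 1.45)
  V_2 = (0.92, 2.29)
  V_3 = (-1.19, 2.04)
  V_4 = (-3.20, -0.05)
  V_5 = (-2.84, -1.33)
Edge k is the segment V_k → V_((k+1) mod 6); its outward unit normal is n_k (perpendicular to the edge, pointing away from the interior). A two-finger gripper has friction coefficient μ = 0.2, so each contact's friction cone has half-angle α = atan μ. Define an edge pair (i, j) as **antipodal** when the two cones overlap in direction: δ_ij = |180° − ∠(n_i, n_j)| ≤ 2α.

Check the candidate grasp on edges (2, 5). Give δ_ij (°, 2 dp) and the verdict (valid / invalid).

α = atan 0.2 = 11.31°;  2α = 22.62°
edge 2: e_2 = (-2.11, -0.25);  n_2 = (-0.1177, +0.9931)
edge 5: e_5 = (+5.12, -0.10);  n_5 = (-0.0195, -0.9998)
∠(n_2, n_5) = 172.12°
δ = |180° − 172.12°| = 7.88°
7.88° ≤ 2α = 22.62°  →  valid

δ = 7.88°, valid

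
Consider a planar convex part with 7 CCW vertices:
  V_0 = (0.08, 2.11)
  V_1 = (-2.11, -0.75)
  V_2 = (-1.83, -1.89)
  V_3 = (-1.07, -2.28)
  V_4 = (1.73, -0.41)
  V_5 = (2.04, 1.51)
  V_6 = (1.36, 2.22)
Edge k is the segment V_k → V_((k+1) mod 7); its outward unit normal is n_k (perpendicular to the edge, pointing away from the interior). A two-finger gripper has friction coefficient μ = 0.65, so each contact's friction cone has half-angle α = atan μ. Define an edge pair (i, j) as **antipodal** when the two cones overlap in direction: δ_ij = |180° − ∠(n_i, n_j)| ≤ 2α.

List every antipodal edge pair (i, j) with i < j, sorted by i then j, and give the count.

α = atan 0.65 = 33.02°;  2α = 66.05°
n_0 = (-0.7940, +0.6080)
n_1 = (-0.9711, -0.2385)
n_2 = (-0.4566, -0.8897)
n_3 = (+0.5554, -0.8316)
n_4 = (+0.9872, -0.1594)
n_5 = (+0.7222, +0.6917)
n_6 = (-0.0856, +0.9963)
  (0,1): δ = 128.76°  ·
  (0,2): δ = 79.72°  ·
  (0,3): δ = 18.82°  ✓
  (0,4): δ = 28.27°  ✓
  (0,5): δ = 81.21°  ·
  (0,6): δ = 132.35°  ·
  (1,2): δ = 130.96°  ·
  (1,3): δ = 70.06°  ·
  (1,4): δ = 22.97°  ✓
  (1,5): δ = 29.96°  ✓
  (1,6): δ = 81.11°  ·
  (2,3): δ = 119.10°  ·
  (2,4): δ = 72.01°  ·
  (2,5): δ = 19.07°  ✓
  (2,6): δ = 32.08°  ✓
  (3,4): δ = 132.91°  ·
  (3,5): δ = 79.97°  ·
  (3,6): δ = 28.83°  ✓
  (4,5): δ = 127.06°  ·
  (4,6): δ = 75.92°  ·
  (5,6): δ = 128.85°  ·
antipodal pairs: 7

count = 7; pairs: (0,3), (0,4), (1,4), (1,5), (2,5), (2,6), (3,6)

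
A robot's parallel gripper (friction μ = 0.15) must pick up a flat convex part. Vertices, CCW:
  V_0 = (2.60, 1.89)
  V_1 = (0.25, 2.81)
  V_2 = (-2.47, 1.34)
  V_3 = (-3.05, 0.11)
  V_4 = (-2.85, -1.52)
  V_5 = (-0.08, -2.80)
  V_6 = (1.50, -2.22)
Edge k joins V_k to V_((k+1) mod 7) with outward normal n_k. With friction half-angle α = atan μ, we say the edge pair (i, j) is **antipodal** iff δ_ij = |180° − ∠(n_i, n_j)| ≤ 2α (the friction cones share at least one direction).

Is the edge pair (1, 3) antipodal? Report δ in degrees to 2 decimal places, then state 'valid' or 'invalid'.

δ = 111.39°, invalid

α = atan 0.15 = 8.53°;  2α = 17.06°
edge 1: e_1 = (-2.72, -1.47);  n_1 = (-0.4754, +0.8797)
edge 3: e_3 = (+0.20, -1.63);  n_3 = (-0.9926, -0.1218)
∠(n_1, n_3) = 68.61°
δ = |180° − 68.61°| = 111.39°
111.39° > 2α = 17.06°  →  invalid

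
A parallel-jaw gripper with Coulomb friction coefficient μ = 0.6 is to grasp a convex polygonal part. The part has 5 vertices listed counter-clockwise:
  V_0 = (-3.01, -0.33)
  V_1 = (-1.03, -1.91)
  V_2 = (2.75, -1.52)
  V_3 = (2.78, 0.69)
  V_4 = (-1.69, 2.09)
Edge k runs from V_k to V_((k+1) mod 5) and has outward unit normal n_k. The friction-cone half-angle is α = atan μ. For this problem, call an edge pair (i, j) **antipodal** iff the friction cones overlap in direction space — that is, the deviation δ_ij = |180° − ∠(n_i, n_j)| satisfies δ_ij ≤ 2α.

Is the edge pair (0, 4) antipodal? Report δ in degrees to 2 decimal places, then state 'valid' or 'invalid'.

δ = 99.98°, invalid

α = atan 0.6 = 30.96°;  2α = 61.93°
edge 0: e_0 = (+1.98, -1.58);  n_0 = (-0.6237, -0.7816)
edge 4: e_4 = (-1.32, -2.42);  n_4 = (-0.8779, +0.4789)
∠(n_0, n_4) = 80.02°
δ = |180° − 80.02°| = 99.98°
99.98° > 2α = 61.93°  →  invalid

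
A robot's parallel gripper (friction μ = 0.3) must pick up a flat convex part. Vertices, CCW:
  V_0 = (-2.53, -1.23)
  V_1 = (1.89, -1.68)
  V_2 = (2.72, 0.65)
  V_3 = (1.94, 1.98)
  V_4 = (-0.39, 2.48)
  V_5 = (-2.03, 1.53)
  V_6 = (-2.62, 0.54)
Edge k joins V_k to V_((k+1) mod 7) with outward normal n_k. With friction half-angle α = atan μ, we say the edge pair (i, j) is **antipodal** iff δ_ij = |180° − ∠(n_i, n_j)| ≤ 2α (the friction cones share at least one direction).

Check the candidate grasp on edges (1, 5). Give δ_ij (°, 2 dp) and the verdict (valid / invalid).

α = atan 0.3 = 16.70°;  2α = 33.40°
edge 1: e_1 = (+0.83, +2.33);  n_1 = (+0.9420, -0.3356)
edge 5: e_5 = (-0.59, -0.99);  n_5 = (-0.8590, +0.5119)
∠(n_1, n_5) = 168.81°
δ = |180° − 168.81°| = 11.19°
11.19° ≤ 2α = 33.40°  →  valid

δ = 11.19°, valid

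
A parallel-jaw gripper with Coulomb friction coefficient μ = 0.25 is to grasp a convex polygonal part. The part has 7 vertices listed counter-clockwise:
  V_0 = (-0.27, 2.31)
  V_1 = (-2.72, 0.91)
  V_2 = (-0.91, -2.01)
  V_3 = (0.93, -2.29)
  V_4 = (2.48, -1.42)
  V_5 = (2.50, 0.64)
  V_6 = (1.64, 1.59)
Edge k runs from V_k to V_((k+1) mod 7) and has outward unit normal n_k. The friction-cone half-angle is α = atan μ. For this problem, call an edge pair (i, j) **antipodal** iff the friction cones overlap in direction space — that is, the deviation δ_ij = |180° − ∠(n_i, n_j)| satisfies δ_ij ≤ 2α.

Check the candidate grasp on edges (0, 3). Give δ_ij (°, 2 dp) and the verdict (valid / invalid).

δ = 0.44°, valid

α = atan 0.25 = 14.04°;  2α = 28.07°
edge 0: e_0 = (-2.45, -1.40);  n_0 = (-0.4961, +0.8682)
edge 3: e_3 = (+1.55, +0.87);  n_3 = (+0.4895, -0.8720)
∠(n_0, n_3) = 179.56°
δ = |180° − 179.56°| = 0.44°
0.44° ≤ 2α = 28.07°  →  valid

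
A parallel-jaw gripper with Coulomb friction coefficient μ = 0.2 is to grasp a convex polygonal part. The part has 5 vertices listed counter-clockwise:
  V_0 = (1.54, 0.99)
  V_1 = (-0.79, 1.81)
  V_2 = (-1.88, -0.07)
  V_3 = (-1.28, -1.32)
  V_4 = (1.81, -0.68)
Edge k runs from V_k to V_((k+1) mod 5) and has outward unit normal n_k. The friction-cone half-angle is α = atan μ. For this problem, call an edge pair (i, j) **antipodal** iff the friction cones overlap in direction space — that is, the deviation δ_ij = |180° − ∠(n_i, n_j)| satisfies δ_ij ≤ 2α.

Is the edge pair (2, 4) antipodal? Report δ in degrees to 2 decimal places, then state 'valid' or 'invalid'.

α = atan 0.2 = 11.31°;  2α = 22.62°
edge 2: e_2 = (+0.60, -1.25);  n_2 = (-0.9015, -0.4327)
edge 4: e_4 = (-0.27, +1.67);  n_4 = (+0.9872, +0.1596)
∠(n_2, n_4) = 163.54°
δ = |180° − 163.54°| = 16.46°
16.46° ≤ 2α = 22.62°  →  valid

δ = 16.46°, valid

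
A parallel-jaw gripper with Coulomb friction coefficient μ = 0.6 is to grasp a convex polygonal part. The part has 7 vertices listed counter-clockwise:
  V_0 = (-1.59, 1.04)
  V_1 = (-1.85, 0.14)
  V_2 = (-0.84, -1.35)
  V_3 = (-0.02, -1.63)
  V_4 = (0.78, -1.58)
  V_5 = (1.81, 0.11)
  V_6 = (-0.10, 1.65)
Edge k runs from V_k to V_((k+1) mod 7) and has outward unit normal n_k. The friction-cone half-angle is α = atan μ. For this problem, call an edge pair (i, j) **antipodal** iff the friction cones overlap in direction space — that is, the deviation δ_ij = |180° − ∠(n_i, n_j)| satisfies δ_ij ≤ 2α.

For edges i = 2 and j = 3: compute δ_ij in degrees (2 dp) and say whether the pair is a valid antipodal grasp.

δ = 157.57°, invalid

α = atan 0.6 = 30.96°;  2α = 61.93°
edge 2: e_2 = (+0.82, -0.28);  n_2 = (-0.3231, -0.9463)
edge 3: e_3 = (+0.80, +0.05);  n_3 = (+0.0624, -0.9981)
∠(n_2, n_3) = 22.43°
δ = |180° − 22.43°| = 157.57°
157.57° > 2α = 61.93°  →  invalid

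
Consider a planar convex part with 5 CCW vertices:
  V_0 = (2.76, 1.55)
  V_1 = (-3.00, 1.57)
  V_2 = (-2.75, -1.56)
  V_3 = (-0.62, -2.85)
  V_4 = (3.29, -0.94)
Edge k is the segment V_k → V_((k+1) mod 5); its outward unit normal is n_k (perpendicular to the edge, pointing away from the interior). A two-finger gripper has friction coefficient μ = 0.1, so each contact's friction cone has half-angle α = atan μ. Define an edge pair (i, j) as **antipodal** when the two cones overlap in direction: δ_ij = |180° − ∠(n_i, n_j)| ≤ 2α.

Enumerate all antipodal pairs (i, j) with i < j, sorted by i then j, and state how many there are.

count = 1; pairs: (1,4)

α = atan 0.1 = 5.71°;  2α = 11.42°
n_0 = (+0.0035, +1.0000)
n_1 = (-0.9968, -0.0796)
n_2 = (-0.5180, -0.8554)
n_3 = (+0.4389, -0.8985)
n_4 = (+0.9781, +0.2082)
  (0,1): δ = 85.23°  ·
  (0,2): δ = 31.00°  ·
  (0,3): δ = 26.23°  ·
  (0,4): δ = 102.22°  ·
  (1,2): δ = 125.77°  ·
  (1,3): δ = 68.53°  ·
  (1,4): δ = 7.45°  ✓
  (2,3): δ = 122.76°  ·
  (2,4): δ = 46.78°  ·
  (3,4): δ = 104.02°  ·
antipodal pairs: 1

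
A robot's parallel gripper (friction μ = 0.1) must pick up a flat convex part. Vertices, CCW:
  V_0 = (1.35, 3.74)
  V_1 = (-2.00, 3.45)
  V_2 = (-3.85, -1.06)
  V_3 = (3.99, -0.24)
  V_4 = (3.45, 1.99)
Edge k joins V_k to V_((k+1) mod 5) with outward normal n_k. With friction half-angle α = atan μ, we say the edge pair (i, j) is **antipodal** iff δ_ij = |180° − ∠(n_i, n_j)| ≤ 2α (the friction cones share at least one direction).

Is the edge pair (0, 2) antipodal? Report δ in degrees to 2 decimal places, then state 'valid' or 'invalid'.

α = atan 0.1 = 5.71°;  2α = 11.42°
edge 0: e_0 = (-3.35, -0.29);  n_0 = (-0.0862, +0.9963)
edge 2: e_2 = (+7.84, +0.82);  n_2 = (+0.1040, -0.9946)
∠(n_0, n_2) = 178.98°
δ = |180° − 178.98°| = 1.02°
1.02° ≤ 2α = 11.42°  →  valid

δ = 1.02°, valid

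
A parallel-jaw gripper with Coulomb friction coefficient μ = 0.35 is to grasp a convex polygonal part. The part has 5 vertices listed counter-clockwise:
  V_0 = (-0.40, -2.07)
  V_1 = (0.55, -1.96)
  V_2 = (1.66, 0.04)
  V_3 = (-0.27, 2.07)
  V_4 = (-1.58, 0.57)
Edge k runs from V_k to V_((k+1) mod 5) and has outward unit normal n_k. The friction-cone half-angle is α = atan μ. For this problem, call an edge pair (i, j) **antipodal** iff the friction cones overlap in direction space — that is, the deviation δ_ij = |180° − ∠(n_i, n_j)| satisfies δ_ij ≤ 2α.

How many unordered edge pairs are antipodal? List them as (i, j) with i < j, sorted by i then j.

α = atan 0.35 = 19.29°;  2α = 38.58°
n_0 = (+0.1150, -0.9934)
n_1 = (+0.8744, -0.4853)
n_2 = (+0.7247, +0.6890)
n_3 = (-0.7532, +0.6578)
n_4 = (-0.9130, -0.4081)
  (0,1): δ = 125.64°  ·
  (0,2): δ = 53.05°  ·
  (0,3): δ = 42.26°  ·
  (0,4): δ = 107.48°  ·
  (1,2): δ = 107.42°  ·
  (1,3): δ = 12.10°  ✓
  (1,4): δ = 53.11°  ·
  (2,3): δ = 84.69°  ·
  (2,4): δ = 19.47°  ✓
  (3,4): δ = 114.79°  ·
antipodal pairs: 2

count = 2; pairs: (1,3), (2,4)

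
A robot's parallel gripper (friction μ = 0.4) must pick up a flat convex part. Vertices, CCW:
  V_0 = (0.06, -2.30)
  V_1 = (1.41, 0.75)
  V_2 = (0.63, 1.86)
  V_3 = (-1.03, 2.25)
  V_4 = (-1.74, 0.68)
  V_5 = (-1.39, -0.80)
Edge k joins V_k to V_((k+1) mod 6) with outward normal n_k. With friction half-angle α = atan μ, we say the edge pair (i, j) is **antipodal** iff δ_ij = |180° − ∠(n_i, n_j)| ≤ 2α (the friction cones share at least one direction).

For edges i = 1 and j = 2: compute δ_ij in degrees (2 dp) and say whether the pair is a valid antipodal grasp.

δ = 138.32°, invalid

α = atan 0.4 = 21.80°;  2α = 43.60°
edge 1: e_1 = (-0.78, +1.11);  n_1 = (+0.8182, +0.5749)
edge 2: e_2 = (-1.66, +0.39);  n_2 = (+0.2287, +0.9735)
∠(n_1, n_2) = 41.68°
δ = |180° − 41.68°| = 138.32°
138.32° > 2α = 43.60°  →  invalid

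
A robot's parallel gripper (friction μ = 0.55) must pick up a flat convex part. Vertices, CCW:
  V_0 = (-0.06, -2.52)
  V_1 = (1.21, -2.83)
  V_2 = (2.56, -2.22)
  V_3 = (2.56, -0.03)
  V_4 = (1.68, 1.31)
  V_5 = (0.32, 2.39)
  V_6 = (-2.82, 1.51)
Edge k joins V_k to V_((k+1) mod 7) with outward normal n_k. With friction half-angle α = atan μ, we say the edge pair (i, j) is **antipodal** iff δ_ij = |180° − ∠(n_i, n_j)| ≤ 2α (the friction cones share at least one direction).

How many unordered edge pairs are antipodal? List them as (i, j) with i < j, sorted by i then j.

α = atan 0.55 = 28.81°;  2α = 57.62°
n_0 = (-0.2371, -0.9715)
n_1 = (+0.4118, -0.9113)
n_2 = (+1.0000, -0.0000)
n_3 = (+0.8359, +0.5489)
n_4 = (+0.6219, +0.7831)
n_5 = (-0.2699, +0.9629)
n_6 = (-0.8251, -0.5651)
  (0,1): δ = 141.97°  ·
  (0,2): δ = 76.28°  ·
  (0,3): δ = 42.99°  ✓
  (0,4): δ = 24.74°  ✓
  (0,5): δ = 29.37°  ✓
  (0,6): δ = 138.12°  ·
  (1,2): δ = 114.32°  ·
  (1,3): δ = 81.02°  ·
  (1,4): δ = 62.77°  ·
  (1,5): δ = 8.66°  ✓
  (1,6): δ = 100.09°  ·
  (2,3): δ = 146.71°  ·
  (2,4): δ = 128.45°  ·
  (2,5): δ = 74.34°  ·
  (2,6): δ = 34.41°  ✓
  (3,4): δ = 161.75°  ·
  (3,5): δ = 107.64°  ·
  (3,6): δ = 1.11°  ✓
  (4,5): δ = 125.89°  ·
  (4,6): δ = 17.14°  ✓
  (5,6): δ = 71.25°  ·
antipodal pairs: 7

count = 7; pairs: (0,3), (0,4), (0,5), (1,5), (2,6), (3,6), (4,6)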